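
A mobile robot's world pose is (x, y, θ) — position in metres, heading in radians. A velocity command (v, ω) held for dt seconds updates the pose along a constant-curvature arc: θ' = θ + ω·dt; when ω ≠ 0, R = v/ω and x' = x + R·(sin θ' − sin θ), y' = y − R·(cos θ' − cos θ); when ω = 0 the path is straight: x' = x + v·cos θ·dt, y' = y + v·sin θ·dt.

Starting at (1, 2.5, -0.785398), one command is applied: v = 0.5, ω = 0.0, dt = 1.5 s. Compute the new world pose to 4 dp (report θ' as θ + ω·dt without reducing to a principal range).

(1.5303, 1.9697, -0.7854)

θ' = -0.7854 + 0.0·1.5 = -0.7854
ω = 0 → straight: x' = 1 + 0.5·cos(-0.7854)·1.5 = 1.5303
y' = 2.5 + 0.5·sin(-0.7854)·1.5 = 1.9697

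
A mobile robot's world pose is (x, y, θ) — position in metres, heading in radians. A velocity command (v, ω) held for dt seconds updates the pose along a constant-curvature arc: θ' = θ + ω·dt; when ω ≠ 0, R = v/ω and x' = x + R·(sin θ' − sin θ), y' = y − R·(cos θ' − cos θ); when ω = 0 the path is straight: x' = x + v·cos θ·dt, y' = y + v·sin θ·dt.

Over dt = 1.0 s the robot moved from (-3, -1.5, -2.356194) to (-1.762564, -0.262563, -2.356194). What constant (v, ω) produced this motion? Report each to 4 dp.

v = -1.7500, ω = 0.0000

Δθ = -2.356194 − -2.356194 = 0.000000
ω = Δθ/dt = 0.000000/1.0 = 0.0000
ω = 0 → v = (Δx·cos θ + Δy·sin θ)/dt = -1.7500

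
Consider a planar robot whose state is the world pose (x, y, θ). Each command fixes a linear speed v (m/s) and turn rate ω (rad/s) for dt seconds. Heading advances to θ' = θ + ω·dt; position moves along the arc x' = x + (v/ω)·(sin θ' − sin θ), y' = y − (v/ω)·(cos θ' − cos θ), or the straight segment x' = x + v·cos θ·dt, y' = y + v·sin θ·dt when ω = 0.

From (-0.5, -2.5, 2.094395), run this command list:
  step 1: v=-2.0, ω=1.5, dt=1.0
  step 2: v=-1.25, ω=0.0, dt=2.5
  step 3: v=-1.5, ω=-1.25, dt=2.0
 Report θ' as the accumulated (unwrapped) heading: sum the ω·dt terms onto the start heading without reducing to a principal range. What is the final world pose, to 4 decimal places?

(5.6395, -3.2945, 1.0944)

step 1: θ'=3.5944 (R=-1.3333) → pose (1.2380, -3.0323, 3.5944)
step 2: θ'=3.5944 (straight) → pose (4.0481, -1.6652, 3.5944)
step 3: θ'=1.0944 (R=1.2000) → pose (5.6395, -3.2945, 1.0944)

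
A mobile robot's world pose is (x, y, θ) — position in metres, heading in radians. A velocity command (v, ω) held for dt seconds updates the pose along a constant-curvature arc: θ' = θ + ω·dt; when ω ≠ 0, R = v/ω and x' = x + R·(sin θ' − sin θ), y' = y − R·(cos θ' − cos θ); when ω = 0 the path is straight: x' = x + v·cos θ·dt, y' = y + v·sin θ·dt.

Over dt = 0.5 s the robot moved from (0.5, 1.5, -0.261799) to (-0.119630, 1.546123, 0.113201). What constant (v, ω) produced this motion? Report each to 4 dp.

Δθ = 0.113201 − -0.261799 = 0.375000
ω = Δθ/dt = 0.375000/0.5 = 0.7500
R = Δx/(sin θ' − sin θ) = -1.6667
v = R·ω = -1.6667·0.7500 = -1.2500

v = -1.2500, ω = 0.7500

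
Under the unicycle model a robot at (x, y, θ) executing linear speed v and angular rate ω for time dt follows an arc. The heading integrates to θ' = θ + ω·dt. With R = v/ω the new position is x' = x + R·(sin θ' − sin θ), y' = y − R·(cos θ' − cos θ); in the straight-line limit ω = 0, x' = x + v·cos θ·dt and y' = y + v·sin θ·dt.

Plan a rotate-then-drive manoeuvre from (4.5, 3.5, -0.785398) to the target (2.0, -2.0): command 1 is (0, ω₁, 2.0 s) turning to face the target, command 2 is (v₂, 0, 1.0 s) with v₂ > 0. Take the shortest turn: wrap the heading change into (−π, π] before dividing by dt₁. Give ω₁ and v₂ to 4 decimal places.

heading to target = atan2(-2−3.5, 2−4.5) = -1.9974
Δθ = wrap(-1.9974 − -0.7854) = -1.2120; ω₁ = Δθ/dt₁ = -0.6060
distance = √((2−4.5)² + (-2−3.5)²) = 6.0415; v₂ = distance/dt₂ = 6.0415

ω₁ = -0.6060, v₂ = 6.0415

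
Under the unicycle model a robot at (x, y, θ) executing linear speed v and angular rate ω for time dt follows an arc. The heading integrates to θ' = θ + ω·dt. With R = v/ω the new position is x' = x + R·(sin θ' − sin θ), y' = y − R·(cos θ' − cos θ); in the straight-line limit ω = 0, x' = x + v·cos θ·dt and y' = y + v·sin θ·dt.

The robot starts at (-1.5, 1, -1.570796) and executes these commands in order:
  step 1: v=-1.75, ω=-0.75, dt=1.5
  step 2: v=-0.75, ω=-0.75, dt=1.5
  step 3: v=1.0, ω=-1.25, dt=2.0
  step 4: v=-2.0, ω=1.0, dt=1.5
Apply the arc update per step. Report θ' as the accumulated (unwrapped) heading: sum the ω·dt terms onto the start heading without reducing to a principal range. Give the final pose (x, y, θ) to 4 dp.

(-0.6442, 2.6208, -4.8208)

step 1: θ'=-2.6958 (R=2.3333) → pose (-0.1727, 3.1053, -2.6958)
step 2: θ'=-3.8208 (R=1.0000) → pose (0.8866, 2.9811, -3.8208)
step 3: θ'=-6.3208 (R=-0.8000) → pose (1.4192, 4.4030, -6.3208)
step 4: θ'=-4.8208 (R=-2.0000) → pose (-0.6442, 2.6208, -4.8208)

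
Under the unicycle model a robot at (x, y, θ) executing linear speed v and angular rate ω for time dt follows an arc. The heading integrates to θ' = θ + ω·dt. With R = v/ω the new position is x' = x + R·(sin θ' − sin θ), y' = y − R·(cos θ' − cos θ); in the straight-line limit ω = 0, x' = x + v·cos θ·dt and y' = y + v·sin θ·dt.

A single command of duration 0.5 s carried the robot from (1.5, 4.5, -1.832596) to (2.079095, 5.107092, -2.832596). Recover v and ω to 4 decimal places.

Δθ = -2.832596 − -1.832596 = -1.000000
ω = Δθ/dt = -1.000000/0.5 = -2.0000
R = −Δy/(cos θ' − cos θ) = 0.8750
v = R·ω = 0.8750·-2.0000 = -1.7500

v = -1.7500, ω = -2.0000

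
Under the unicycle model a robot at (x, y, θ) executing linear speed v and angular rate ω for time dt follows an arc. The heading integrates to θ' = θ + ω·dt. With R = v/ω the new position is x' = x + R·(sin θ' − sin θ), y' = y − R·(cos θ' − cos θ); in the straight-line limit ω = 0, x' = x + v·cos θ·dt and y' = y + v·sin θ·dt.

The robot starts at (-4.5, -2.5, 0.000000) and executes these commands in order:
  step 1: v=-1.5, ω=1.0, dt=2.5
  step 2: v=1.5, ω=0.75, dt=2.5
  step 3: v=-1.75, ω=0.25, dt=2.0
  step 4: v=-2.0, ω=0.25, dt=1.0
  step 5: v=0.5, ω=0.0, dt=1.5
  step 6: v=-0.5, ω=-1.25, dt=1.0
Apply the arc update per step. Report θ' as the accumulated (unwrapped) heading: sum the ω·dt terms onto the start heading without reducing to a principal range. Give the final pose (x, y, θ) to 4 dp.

step 1: θ'=2.5000 (R=-1.5000) → pose (-5.3977, -5.2017, 2.5000)
step 2: θ'=4.3750 (R=2.0000) → pose (-8.4819, -6.1420, 4.3750)
step 3: θ'=4.8750 (R=-7.0000) → pose (-8.1796, -2.6915, 4.8750)
step 4: θ'=5.1250 (R=-8.0000) → pose (-8.7454, -0.7787, 5.1250)
step 5: θ'=5.1250 (straight) → pose (-8.4447, -1.4657, 5.1250)
step 6: θ'=3.8750 (R=0.4000) → pose (-8.3460, -1.0082, 3.8750)

(-8.3460, -1.0082, 3.8750)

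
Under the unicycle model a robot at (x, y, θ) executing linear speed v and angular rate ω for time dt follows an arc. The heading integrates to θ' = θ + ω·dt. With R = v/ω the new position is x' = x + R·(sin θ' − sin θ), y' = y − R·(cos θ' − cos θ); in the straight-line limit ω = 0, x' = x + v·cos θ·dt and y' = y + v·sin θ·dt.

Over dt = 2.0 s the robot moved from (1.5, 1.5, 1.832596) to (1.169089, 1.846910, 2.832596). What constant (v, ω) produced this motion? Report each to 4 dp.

v = 0.2500, ω = 0.5000

Δθ = 2.832596 − 1.832596 = 1.000000
ω = Δθ/dt = 1.000000/2.0 = 0.5000
R = −Δy/(cos θ' − cos θ) = 0.5000
v = R·ω = 0.5000·0.5000 = 0.2500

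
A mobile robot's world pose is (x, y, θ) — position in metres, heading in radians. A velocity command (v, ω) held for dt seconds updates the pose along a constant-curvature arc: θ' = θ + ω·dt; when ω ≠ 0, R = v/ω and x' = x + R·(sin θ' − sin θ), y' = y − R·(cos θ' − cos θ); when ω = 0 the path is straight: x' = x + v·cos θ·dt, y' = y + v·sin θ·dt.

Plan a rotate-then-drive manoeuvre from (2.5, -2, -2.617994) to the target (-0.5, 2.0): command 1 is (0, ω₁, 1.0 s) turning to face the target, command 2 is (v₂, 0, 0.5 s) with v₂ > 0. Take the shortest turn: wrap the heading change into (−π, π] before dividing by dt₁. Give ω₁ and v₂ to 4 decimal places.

heading to target = atan2(2−-2, -0.5−2.5) = 2.2143
Δθ = wrap(2.2143 − -2.6180) = -1.4509; ω₁ = Δθ/dt₁ = -1.4509
distance = √((-0.5−2.5)² + (2−-2)²) = 5.0000; v₂ = distance/dt₂ = 10.0000

ω₁ = -1.4509, v₂ = 10.0000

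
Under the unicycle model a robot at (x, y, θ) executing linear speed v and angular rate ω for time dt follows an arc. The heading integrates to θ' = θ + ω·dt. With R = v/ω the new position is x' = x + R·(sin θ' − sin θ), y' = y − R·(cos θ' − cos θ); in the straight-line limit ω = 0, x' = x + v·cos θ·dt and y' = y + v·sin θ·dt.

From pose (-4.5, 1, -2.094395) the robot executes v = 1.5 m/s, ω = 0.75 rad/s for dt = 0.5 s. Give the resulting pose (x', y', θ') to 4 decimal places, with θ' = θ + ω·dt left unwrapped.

(-4.7459, 0.2961, -1.7194)

θ' = -2.0944 + 0.75·0.5 = -1.7194
R = v/ω = 1.5/0.75 = 2.0000
x' = -4.5 + 2.0000·(sin -1.7194 − sin -2.0944) = -4.7459
y' = 1 − 2.0000·(cos -1.7194 − cos -2.0944) = 0.2961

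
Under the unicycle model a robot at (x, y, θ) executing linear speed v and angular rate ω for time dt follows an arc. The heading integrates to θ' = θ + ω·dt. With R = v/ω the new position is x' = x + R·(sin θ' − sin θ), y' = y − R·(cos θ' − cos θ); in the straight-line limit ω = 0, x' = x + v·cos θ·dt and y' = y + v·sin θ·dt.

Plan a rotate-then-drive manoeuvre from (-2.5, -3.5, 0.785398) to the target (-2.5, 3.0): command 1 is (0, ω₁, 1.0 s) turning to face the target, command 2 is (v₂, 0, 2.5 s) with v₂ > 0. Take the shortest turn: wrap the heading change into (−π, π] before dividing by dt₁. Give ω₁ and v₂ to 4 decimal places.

heading to target = atan2(3−-3.5, -2.5−-2.5) = 1.5708
Δθ = wrap(1.5708 − 0.7854) = 0.7854; ω₁ = Δθ/dt₁ = 0.7854
distance = √((-2.5−-2.5)² + (3−-3.5)²) = 6.5000; v₂ = distance/dt₂ = 2.6000

ω₁ = 0.7854, v₂ = 2.6000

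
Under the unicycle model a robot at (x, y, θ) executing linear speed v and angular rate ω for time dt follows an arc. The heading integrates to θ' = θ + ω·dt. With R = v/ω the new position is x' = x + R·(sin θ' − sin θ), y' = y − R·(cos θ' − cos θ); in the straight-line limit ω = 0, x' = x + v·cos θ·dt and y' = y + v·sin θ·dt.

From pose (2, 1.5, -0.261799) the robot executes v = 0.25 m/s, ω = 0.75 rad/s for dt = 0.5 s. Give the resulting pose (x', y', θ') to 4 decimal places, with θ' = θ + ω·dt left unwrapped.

(2.1239, 1.4908, 0.1132)

θ' = -0.2618 + 0.75·0.5 = 0.1132
R = v/ω = 0.25/0.75 = 0.3333
x' = 2 + 0.3333·(sin 0.1132 − sin -0.2618) = 2.1239
y' = 1.5 − 0.3333·(cos 0.1132 − cos -0.2618) = 1.4908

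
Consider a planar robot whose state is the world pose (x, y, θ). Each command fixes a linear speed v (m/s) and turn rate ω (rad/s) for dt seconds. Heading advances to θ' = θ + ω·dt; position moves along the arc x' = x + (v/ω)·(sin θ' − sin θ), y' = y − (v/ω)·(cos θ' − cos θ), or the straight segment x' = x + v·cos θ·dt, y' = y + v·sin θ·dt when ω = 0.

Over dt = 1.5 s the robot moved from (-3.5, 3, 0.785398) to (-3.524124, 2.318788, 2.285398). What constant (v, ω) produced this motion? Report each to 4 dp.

Δθ = 2.285398 − 0.785398 = 1.500000
ω = Δθ/dt = 1.500000/1.5 = 1.0000
R = −Δy/(cos θ' − cos θ) = -0.5000
v = R·ω = -0.5000·1.0000 = -0.5000

v = -0.5000, ω = 1.0000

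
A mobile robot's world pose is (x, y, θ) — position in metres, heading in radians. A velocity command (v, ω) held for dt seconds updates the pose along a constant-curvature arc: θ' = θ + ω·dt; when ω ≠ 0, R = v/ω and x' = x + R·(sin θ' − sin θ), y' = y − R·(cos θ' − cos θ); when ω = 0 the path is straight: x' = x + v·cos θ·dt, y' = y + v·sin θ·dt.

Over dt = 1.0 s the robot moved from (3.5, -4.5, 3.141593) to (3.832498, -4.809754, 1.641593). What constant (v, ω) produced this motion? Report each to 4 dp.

Δθ = 1.641593 − 3.141593 = -1.500000
ω = Δθ/dt = -1.500000/1.0 = -1.5000
R = Δx/(sin θ' − sin θ) = 0.3333
v = R·ω = 0.3333·-1.5000 = -0.5000

v = -0.5000, ω = -1.5000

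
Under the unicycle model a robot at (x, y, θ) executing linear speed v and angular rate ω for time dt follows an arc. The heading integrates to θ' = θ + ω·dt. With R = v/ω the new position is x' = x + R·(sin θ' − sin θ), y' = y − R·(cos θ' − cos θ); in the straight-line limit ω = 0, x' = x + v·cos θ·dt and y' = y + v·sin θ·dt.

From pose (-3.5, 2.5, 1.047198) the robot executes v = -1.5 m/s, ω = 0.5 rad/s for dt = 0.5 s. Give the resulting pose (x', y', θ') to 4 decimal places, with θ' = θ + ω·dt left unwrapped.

(-3.7903, 1.8106, 1.2972)

θ' = 1.0472 + 0.5·0.5 = 1.2972
R = v/ω = -1.5/0.5 = -3.0000
x' = -3.5 + -3.0000·(sin 1.2972 − sin 1.0472) = -3.7903
y' = 2.5 − -3.0000·(cos 1.2972 − cos 1.0472) = 1.8106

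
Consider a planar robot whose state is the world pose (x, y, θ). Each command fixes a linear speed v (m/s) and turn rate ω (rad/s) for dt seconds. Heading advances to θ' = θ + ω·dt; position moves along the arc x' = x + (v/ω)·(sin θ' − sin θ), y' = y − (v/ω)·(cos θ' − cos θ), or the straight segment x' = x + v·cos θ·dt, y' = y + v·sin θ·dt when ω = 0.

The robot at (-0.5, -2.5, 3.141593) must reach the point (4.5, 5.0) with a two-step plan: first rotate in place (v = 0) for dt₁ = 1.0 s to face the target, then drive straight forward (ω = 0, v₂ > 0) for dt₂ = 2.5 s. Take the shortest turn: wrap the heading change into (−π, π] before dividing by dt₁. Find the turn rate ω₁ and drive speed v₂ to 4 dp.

heading to target = atan2(5−-2.5, 4.5−-0.5) = 0.9828
Δθ = wrap(0.9828 − 3.1416) = -2.1588; ω₁ = Δθ/dt₁ = -2.1588
distance = √((4.5−-0.5)² + (5−-2.5)²) = 9.0139; v₂ = distance/dt₂ = 3.6056

ω₁ = -2.1588, v₂ = 3.6056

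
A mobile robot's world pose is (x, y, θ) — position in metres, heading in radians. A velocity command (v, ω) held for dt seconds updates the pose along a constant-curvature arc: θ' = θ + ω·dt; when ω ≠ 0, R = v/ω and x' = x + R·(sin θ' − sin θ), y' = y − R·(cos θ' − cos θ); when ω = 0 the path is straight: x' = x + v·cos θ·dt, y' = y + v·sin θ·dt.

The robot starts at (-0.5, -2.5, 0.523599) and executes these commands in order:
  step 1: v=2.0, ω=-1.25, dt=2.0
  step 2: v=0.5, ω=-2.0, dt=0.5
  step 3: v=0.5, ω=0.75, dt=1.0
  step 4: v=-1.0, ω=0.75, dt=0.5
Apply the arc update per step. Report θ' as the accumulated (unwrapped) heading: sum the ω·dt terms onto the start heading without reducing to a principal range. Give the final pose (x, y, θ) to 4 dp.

step 1: θ'=-1.9764 (R=-1.6000) → pose (1.7702, -4.5170, -1.9764)
step 2: θ'=-2.9764 (R=-0.2500) → pose (1.5816, -4.6649, -2.9764)
step 3: θ'=-2.2264 (R=0.6667) → pose (1.1628, -4.9161, -2.2264)
step 4: θ'=-1.8514 (R=-1.3333) → pose (1.3870, -4.4725, -1.8514)

(1.3870, -4.4725, -1.8514)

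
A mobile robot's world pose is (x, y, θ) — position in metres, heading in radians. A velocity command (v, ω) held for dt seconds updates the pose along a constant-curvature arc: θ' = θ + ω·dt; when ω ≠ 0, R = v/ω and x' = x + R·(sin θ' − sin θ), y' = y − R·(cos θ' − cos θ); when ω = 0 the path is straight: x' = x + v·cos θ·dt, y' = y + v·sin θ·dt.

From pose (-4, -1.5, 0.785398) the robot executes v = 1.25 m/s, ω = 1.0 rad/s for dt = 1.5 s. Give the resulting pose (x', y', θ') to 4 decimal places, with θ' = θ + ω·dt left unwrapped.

θ' = 0.7854 + 1.0·1.5 = 2.2854
R = v/ω = 1.25/1.0 = 1.2500
x' = -4 + 1.2500·(sin 2.2854 − sin 0.7854) = -3.9397
y' = -1.5 − 1.2500·(cos 2.2854 − cos 0.7854) = 0.2030

(-3.9397, 0.2030, 2.2854)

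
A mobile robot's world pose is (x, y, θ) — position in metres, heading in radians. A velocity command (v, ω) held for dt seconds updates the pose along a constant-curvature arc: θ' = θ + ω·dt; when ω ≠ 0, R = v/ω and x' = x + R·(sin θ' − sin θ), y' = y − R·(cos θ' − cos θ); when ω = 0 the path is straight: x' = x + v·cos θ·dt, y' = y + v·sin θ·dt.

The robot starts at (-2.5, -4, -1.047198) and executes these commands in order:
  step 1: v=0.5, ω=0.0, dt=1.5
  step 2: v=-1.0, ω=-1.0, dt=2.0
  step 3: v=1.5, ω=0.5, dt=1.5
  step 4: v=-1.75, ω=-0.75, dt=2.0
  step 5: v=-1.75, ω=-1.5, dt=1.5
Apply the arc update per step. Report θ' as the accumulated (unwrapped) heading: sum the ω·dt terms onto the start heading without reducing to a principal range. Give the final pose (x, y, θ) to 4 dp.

(-0.5848, -5.9074, -6.0472)

step 1: θ'=-1.0472 (straight) → pose (-2.1250, -4.6495, -1.0472)
step 2: θ'=-3.0472 (R=1.0000) → pose (-1.3532, -3.1540, -3.0472)
step 3: θ'=-2.2972 (R=3.0000) → pose (-3.3132, -4.1481, -2.2972)
step 4: θ'=-3.7972 (R=2.3333) → pose (-0.1464, -3.8482, -3.7972)
step 5: θ'=-6.0472 (R=1.1667) → pose (-0.5848, -5.9074, -6.0472)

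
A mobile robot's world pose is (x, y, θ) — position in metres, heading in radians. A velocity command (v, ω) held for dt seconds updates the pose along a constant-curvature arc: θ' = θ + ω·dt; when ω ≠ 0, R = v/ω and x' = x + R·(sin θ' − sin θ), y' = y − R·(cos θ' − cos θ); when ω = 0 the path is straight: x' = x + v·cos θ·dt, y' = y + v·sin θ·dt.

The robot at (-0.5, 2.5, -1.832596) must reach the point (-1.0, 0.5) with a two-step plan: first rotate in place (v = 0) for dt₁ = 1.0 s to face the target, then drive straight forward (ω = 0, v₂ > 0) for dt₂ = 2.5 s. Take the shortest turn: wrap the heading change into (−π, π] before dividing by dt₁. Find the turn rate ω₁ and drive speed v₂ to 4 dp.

heading to target = atan2(0.5−2.5, -1−-0.5) = -1.8158
Δθ = wrap(-1.8158 − -1.8326) = 0.0168; ω₁ = Δθ/dt₁ = 0.0168
distance = √((-1−-0.5)² + (0.5−2.5)²) = 2.0616; v₂ = distance/dt₂ = 0.8246

ω₁ = 0.0168, v₂ = 0.8246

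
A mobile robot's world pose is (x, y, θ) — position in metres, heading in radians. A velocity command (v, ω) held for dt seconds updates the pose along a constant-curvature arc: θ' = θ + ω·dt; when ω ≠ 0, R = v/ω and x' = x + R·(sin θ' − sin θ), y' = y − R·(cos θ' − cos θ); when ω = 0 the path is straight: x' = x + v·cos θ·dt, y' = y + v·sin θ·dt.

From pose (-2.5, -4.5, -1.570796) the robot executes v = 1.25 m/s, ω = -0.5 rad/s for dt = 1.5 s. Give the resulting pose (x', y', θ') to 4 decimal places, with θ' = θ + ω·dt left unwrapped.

θ' = -1.5708 + -0.5·1.5 = -2.3208
R = v/ω = 1.25/-0.5 = -2.5000
x' = -2.5 + -2.5000·(sin -2.3208 − sin -1.5708) = -3.1708
y' = -4.5 − -2.5000·(cos -2.3208 − cos -1.5708) = -6.2041

(-3.1708, -6.2041, -2.3208)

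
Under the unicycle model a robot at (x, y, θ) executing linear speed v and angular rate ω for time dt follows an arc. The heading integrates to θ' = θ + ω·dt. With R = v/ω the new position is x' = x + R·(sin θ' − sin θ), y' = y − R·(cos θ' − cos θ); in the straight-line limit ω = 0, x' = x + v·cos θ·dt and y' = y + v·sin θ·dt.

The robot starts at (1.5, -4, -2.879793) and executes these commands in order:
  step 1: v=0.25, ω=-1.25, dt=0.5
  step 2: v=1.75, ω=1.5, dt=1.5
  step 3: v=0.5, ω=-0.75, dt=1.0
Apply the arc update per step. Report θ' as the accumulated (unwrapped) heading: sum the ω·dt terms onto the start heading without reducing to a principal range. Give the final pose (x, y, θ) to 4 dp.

(-0.1750, -5.9344, -2.0048)

step 1: θ'=-3.5048 (R=-0.2000) → pose (1.3772, -3.9938, -3.5048)
step 2: θ'=-1.2548 (R=1.1667) → pose (-0.1462, -5.4469, -1.2548)
step 3: θ'=-2.0048 (R=-0.6667) → pose (-0.1750, -5.9344, -2.0048)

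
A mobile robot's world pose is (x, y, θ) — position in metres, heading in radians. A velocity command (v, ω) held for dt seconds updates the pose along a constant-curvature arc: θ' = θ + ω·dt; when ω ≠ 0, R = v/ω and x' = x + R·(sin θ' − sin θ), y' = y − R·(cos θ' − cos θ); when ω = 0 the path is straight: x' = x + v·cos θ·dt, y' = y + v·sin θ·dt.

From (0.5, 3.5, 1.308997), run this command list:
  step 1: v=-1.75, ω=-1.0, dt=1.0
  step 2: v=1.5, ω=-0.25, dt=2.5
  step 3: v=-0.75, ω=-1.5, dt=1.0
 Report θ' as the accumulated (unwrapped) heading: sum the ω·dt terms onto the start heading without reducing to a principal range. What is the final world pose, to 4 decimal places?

step 1: θ'=0.3090 (R=1.7500) → pose (-0.6582, 2.2858, 0.3090)
step 2: θ'=-0.3160 (R=-6.0000) → pose (3.0311, 2.2729, -0.3160)
step 3: θ'=-1.8160 (R=0.5000) → pose (2.7014, 2.8695, -1.8160)

(2.7014, 2.8695, -1.8160)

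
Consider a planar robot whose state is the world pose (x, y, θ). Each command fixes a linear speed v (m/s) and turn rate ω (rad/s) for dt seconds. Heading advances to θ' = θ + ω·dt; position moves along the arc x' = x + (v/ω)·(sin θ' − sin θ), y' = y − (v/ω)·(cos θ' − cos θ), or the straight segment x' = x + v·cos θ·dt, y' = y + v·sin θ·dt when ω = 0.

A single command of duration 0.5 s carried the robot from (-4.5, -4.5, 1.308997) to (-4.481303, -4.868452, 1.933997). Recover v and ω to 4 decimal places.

Δθ = 1.933997 − 1.308997 = 0.625000
ω = Δθ/dt = 0.625000/0.5 = 1.2500
R = −Δy/(cos θ' − cos θ) = -0.6000
v = R·ω = -0.6000·1.2500 = -0.7500

v = -0.7500, ω = 1.2500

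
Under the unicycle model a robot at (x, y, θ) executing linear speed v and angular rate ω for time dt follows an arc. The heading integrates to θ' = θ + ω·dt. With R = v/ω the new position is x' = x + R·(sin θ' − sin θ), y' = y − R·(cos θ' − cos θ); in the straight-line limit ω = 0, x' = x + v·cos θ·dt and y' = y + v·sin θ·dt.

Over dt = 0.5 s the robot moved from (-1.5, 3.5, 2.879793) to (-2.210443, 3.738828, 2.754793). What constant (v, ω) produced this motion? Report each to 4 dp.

v = 1.5000, ω = -0.2500

Δθ = 2.754793 − 2.879793 = -0.125000
ω = Δθ/dt = -0.125000/0.5 = -0.2500
R = Δx/(sin θ' − sin θ) = -6.0000
v = R·ω = -6.0000·-0.2500 = 1.5000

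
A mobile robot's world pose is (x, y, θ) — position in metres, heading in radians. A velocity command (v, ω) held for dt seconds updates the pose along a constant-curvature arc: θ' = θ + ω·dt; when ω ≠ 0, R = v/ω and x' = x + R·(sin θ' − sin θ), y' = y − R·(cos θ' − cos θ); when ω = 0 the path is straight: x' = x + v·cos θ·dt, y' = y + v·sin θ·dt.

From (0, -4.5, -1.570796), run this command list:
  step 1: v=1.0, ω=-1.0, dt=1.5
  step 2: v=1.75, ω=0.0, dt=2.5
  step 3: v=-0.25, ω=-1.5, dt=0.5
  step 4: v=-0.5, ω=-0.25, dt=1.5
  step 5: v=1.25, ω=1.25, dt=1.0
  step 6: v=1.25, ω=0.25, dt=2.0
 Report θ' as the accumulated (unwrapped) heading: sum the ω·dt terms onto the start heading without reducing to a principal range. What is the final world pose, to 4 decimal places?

(-7.9905, -6.9916, -2.4458)

step 1: θ'=-3.0708 (R=-1.0000) → pose (-0.9293, -5.4975, -3.0708)
step 2: θ'=-3.0708 (straight) → pose (-5.2933, -5.8070, -3.0708)
step 3: θ'=-3.8208 (R=0.1667) → pose (-5.1768, -5.8435, -3.8208)
step 4: θ'=-4.1958 (R=2.0000) → pose (-4.6942, -6.4118, -4.1958)
step 5: θ'=-2.9458 (R=1.0000) → pose (-5.7582, -5.9249, -2.9458)
step 6: θ'=-2.4458 (R=5.0000) → pose (-7.9905, -6.9916, -2.4458)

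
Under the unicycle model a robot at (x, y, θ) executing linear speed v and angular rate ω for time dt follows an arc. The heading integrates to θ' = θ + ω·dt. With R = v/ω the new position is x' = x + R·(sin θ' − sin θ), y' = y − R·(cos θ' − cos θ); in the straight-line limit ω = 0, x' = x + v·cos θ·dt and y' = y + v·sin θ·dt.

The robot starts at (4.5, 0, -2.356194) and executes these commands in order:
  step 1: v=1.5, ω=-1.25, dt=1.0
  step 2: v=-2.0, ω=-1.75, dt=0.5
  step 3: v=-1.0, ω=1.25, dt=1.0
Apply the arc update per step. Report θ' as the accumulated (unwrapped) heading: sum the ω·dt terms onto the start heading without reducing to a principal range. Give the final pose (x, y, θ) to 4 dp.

(4.4213, -1.5976, -3.2312)

step 1: θ'=-3.6062 (R=-1.2000) → pose (3.1138, -0.2243, -3.6062)
step 2: θ'=-4.4812 (R=1.1429) → pose (3.7142, -0.9841, -4.4812)
step 3: θ'=-3.2312 (R=-0.8000) → pose (4.4213, -1.5976, -3.2312)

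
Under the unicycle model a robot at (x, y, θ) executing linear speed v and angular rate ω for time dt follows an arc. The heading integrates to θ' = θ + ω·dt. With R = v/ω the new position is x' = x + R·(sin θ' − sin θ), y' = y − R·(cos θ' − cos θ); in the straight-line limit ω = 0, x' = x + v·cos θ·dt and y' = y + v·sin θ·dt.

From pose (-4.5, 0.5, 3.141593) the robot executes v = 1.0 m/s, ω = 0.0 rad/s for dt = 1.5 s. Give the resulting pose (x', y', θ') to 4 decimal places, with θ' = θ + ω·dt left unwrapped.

θ' = 3.1416 + 0.0·1.5 = 3.1416
ω = 0 → straight: x' = -4.5 + 1.0·cos(3.1416)·1.5 = -6.0000
y' = 0.5 + 1.0·sin(3.1416)·1.5 = 0.5000

(-6.0000, 0.5000, 3.1416)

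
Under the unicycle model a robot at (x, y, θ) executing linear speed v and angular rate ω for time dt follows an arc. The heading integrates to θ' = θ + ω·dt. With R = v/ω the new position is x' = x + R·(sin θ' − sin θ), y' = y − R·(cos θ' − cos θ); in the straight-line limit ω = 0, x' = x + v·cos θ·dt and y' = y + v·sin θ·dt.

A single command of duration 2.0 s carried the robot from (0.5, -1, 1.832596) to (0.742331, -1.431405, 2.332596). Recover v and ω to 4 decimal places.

Δθ = 2.332596 − 1.832596 = 0.500000
ω = Δθ/dt = 0.500000/2.0 = 0.2500
R = −Δy/(cos θ' − cos θ) = -1.0000
v = R·ω = -1.0000·0.2500 = -0.2500

v = -0.2500, ω = 0.2500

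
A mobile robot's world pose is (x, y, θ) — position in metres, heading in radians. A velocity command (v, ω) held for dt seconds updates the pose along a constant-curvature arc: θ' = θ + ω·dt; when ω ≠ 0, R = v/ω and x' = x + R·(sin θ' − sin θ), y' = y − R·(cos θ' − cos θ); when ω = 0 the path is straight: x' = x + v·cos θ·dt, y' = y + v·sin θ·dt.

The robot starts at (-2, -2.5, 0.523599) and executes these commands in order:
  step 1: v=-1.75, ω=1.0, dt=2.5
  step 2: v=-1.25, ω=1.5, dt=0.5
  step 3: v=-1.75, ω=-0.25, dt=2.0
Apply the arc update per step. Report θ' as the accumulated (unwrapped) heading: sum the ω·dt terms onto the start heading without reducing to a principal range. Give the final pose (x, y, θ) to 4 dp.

step 1: θ'=3.0236 (R=-1.7500) → pose (-1.3310, -5.7534, 3.0236)
step 2: θ'=3.7736 (R=-0.8333) → pose (-0.7406, -5.5982, 3.7736)
step 3: θ'=3.2736 (R=7.0000) → pose (2.4734, -4.3070, 3.2736)

(2.4734, -4.3070, 3.2736)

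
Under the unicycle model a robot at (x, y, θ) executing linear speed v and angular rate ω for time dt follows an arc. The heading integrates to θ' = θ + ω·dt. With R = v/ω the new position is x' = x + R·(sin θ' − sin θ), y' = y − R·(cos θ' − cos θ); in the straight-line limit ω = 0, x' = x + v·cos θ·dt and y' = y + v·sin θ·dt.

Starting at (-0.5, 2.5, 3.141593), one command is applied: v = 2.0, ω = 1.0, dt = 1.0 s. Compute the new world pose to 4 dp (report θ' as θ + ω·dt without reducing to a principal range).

(-2.1829, 1.5806, 4.1416)

θ' = 3.1416 + 1.0·1.0 = 4.1416
R = v/ω = 2.0/1.0 = 2.0000
x' = -0.5 + 2.0000·(sin 4.1416 − sin 3.1416) = -2.1829
y' = 2.5 − 2.0000·(cos 4.1416 − cos 3.1416) = 1.5806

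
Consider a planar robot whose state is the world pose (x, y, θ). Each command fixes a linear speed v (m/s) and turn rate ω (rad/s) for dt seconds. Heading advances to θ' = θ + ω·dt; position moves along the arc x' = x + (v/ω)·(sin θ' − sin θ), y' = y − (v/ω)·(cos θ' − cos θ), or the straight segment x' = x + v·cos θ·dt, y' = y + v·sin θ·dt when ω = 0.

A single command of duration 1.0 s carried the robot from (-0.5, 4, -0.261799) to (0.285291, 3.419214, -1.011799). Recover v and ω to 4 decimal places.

v = 1.0000, ω = -0.7500

Δθ = -1.011799 − -0.261799 = -0.750000
ω = Δθ/dt = -0.750000/1.0 = -0.7500
R = Δx/(sin θ' − sin θ) = -1.3333
v = R·ω = -1.3333·-0.7500 = 1.0000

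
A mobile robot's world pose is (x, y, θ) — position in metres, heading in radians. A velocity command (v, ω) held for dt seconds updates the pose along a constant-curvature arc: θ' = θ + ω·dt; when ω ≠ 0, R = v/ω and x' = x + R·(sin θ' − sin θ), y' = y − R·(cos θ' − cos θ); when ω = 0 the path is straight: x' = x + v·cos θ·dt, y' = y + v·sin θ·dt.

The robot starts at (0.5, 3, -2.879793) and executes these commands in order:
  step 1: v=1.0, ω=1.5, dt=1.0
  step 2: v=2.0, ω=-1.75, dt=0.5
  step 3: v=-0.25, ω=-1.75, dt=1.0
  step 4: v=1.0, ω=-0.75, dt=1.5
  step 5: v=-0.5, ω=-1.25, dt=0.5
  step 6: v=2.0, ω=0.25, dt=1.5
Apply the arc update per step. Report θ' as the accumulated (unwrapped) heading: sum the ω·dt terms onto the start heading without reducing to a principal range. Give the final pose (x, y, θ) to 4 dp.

step 1: θ'=-1.3798 (R=0.6667) → pose (0.0180, 2.2295, -1.3798)
step 2: θ'=-2.2548 (R=-1.1429) → pose (-0.2183, 1.2904, -2.2548)
step 3: θ'=-4.0048 (R=0.1429) → pose (0.0010, 1.2929, -4.0048)
step 4: θ'=-5.1298 (R=-1.3333) → pose (-0.2046, 2.7001, -5.1298)
step 5: θ'=-5.7548 (R=0.4000) → pose (-0.3686, 2.5168, -5.7548)
step 6: θ'=-5.3798 (R=8.0000) → pose (1.8816, 4.4742, -5.3798)

(1.8816, 4.4742, -5.3798)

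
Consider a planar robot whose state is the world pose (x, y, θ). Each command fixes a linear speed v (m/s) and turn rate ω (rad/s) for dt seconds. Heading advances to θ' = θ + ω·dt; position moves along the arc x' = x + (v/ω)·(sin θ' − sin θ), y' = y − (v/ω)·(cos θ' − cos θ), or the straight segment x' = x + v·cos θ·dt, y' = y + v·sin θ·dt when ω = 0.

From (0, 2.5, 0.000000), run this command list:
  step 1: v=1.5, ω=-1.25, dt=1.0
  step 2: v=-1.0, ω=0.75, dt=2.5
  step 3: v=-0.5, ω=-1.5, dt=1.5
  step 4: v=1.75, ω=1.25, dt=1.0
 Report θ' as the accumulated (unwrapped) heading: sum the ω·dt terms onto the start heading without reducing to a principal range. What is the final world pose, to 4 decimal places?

step 1: θ'=-1.2500 (R=-1.2000) → pose (1.1388, 1.6784, -1.2500)
step 2: θ'=0.6250 (R=-1.3333) → pose (-0.9067, 2.3392, 0.6250)
step 3: θ'=-1.6250 (R=0.3333) → pose (-1.4345, 2.6276, -1.6250)
step 4: θ'=-0.3750 (R=1.4000) → pose (-0.5494, 1.2491, -0.3750)

(-0.5494, 1.2491, -0.3750)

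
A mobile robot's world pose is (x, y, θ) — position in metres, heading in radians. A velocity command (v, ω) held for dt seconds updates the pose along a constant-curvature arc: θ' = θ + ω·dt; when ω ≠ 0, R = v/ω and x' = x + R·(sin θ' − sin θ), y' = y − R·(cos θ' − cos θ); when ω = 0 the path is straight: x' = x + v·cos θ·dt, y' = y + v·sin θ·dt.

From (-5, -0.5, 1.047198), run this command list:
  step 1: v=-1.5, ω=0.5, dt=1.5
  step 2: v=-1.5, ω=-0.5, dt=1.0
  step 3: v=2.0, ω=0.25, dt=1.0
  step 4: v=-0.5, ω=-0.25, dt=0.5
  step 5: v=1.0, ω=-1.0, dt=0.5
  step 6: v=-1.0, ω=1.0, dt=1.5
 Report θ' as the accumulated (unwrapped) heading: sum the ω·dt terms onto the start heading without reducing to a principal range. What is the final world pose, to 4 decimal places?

(-4.7565, -3.3338, 2.4222)

step 1: θ'=1.7972 (R=-3.0000) → pose (-5.3254, -2.6734, 1.7972)
step 2: θ'=1.2972 (R=3.0000) → pose (-5.3604, -4.1574, 1.2972)
step 3: θ'=1.5472 (R=8.0000) → pose (-5.0651, -2.1846, 1.5472)
step 4: θ'=1.4222 (R=2.0000) → pose (-5.0865, -2.4335, 1.4222)
step 5: θ'=0.9222 (R=-1.0000) → pose (-4.8945, -1.9775, 0.9222)
step 6: θ'=2.4222 (R=-1.0000) → pose (-4.7565, -3.3338, 2.4222)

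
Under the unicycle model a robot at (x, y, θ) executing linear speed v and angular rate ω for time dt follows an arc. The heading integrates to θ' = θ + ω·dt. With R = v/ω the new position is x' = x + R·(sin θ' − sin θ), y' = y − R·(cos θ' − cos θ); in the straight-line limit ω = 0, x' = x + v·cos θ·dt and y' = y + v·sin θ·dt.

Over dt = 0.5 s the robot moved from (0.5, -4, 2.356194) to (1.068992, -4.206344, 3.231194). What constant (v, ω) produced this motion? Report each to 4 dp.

v = -1.2500, ω = 1.7500

Δθ = 3.231194 − 2.356194 = 0.875000
ω = Δθ/dt = 0.875000/0.5 = 1.7500
R = Δx/(sin θ' − sin θ) = -0.7143
v = R·ω = -0.7143·1.7500 = -1.2500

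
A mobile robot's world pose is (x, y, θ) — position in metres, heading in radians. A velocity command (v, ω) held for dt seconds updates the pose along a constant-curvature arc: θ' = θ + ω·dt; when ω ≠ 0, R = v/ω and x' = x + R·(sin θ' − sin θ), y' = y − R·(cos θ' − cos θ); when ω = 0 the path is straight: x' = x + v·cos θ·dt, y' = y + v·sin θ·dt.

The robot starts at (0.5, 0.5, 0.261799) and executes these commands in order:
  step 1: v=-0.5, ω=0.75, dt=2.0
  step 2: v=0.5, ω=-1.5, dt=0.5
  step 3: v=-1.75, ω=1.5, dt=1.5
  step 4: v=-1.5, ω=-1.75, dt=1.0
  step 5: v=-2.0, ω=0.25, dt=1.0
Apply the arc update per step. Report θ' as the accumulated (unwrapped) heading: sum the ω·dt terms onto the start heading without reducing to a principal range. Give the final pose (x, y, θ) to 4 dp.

step 1: θ'=1.7618 (R=-0.6667) → pose (0.0180, -0.2705, 1.7618)
step 2: θ'=1.0118 (R=-0.3333) → pose (0.0627, -0.0305, 1.0118)
step 3: θ'=3.2618 (R=-1.1667) → pose (1.1917, -1.8074, 3.2618)
step 4: θ'=1.5118 (R=0.8571) → pose (2.1501, -2.7089, 1.5118)
step 5: θ'=1.7618 (R=-8.0000) → pose (2.2817, -4.6994, 1.7618)

(2.2817, -4.6994, 1.7618)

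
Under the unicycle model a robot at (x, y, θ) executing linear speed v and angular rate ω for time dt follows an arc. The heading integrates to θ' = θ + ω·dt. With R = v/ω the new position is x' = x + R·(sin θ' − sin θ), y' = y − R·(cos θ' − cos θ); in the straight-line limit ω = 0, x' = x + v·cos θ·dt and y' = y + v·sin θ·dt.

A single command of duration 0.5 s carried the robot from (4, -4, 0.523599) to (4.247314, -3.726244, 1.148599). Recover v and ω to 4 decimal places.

Δθ = 1.148599 − 0.523599 = 0.625000
ω = Δθ/dt = 0.625000/0.5 = 1.2500
R = −Δy/(cos θ' − cos θ) = 0.6000
v = R·ω = 0.6000·1.2500 = 0.7500

v = 0.7500, ω = 1.2500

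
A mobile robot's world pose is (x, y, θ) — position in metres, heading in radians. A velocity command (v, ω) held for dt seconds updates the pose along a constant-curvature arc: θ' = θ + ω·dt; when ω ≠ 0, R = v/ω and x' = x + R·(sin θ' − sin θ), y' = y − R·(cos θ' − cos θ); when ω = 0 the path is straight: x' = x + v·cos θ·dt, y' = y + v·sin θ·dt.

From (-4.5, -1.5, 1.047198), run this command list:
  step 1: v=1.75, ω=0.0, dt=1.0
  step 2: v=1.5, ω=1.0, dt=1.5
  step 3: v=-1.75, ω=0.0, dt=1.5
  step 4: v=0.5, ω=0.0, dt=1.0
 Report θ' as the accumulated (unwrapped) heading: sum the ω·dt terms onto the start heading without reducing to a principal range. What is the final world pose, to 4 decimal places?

(-2.3235, 0.8183, 2.5472)

step 1: θ'=1.0472 (straight) → pose (-3.6250, 0.0155, 1.0472)
step 2: θ'=2.5472 (R=1.5000) → pose (-4.0840, 2.0083, 2.5472)
step 3: θ'=2.5472 (straight) → pose (-1.9092, 0.5383, 2.5472)
step 4: θ'=2.5472 (straight) → pose (-2.3235, 0.8183, 2.5472)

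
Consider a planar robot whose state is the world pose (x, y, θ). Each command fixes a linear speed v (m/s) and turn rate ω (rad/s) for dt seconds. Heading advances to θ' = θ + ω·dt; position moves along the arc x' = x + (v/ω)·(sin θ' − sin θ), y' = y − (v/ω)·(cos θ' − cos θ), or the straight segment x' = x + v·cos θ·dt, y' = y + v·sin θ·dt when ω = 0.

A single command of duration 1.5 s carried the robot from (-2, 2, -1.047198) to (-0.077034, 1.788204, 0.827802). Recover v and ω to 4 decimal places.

Δθ = 0.827802 − -1.047198 = 1.875000
ω = Δθ/dt = 1.875000/1.5 = 1.2500
R = Δx/(sin θ' − sin θ) = 1.2000
v = R·ω = 1.2000·1.2500 = 1.5000

v = 1.5000, ω = 1.2500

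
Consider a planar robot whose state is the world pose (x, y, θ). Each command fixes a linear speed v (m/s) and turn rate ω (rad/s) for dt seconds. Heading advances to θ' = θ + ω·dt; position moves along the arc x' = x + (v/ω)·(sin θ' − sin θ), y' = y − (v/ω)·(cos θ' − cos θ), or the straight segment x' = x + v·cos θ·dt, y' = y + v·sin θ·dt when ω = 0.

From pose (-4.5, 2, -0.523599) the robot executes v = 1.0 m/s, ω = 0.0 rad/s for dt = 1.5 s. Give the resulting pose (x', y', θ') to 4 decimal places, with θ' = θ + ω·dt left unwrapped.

(-3.2010, 1.2500, -0.5236)

θ' = -0.5236 + 0.0·1.5 = -0.5236
ω = 0 → straight: x' = -4.5 + 1.0·cos(-0.5236)·1.5 = -3.2010
y' = 2 + 1.0·sin(-0.5236)·1.5 = 1.2500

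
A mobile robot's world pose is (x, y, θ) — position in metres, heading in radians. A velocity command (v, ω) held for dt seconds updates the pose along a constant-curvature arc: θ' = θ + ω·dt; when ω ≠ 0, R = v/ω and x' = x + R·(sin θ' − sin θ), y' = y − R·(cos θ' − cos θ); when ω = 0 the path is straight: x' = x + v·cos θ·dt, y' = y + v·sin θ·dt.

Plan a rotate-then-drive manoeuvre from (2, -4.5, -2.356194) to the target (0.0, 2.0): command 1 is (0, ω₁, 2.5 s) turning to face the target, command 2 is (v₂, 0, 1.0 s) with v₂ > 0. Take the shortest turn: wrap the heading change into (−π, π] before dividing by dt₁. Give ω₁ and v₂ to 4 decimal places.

heading to target = atan2(2−-4.5, 0−2) = 1.8693
Δθ = wrap(1.8693 − -2.3562) = -2.0577; ω₁ = Δθ/dt₁ = -0.8231
distance = √((0−2)² + (2−-4.5)²) = 6.8007; v₂ = distance/dt₂ = 6.8007

ω₁ = -0.8231, v₂ = 6.8007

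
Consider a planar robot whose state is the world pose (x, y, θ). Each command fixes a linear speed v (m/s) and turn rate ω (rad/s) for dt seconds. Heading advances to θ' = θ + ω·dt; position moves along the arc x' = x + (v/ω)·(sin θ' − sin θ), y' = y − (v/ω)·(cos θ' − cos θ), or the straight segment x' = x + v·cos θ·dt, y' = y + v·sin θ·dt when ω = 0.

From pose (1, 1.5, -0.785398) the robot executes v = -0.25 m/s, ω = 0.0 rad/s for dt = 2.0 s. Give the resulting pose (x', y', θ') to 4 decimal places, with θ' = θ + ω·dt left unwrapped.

(0.6464, 1.8536, -0.7854)

θ' = -0.7854 + 0.0·2.0 = -0.7854
ω = 0 → straight: x' = 1 + -0.25·cos(-0.7854)·2.0 = 0.6464
y' = 1.5 + -0.25·sin(-0.7854)·2.0 = 1.8536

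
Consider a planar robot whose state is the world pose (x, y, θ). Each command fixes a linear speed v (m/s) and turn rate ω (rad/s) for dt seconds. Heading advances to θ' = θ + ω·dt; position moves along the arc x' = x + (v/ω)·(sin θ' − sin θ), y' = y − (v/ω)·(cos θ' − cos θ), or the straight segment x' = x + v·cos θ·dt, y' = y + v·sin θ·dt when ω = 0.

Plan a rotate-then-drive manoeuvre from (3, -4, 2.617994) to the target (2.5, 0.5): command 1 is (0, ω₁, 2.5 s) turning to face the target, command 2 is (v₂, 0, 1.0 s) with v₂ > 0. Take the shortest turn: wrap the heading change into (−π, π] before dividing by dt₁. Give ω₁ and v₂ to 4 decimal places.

heading to target = atan2(0.5−-4, 2.5−3) = 1.6815
Δθ = wrap(1.6815 − 2.6180) = -0.9365; ω₁ = Δθ/dt₁ = -0.3746
distance = √((2.5−3)² + (0.5−-4)²) = 4.5277; v₂ = distance/dt₂ = 4.5277

ω₁ = -0.3746, v₂ = 4.5277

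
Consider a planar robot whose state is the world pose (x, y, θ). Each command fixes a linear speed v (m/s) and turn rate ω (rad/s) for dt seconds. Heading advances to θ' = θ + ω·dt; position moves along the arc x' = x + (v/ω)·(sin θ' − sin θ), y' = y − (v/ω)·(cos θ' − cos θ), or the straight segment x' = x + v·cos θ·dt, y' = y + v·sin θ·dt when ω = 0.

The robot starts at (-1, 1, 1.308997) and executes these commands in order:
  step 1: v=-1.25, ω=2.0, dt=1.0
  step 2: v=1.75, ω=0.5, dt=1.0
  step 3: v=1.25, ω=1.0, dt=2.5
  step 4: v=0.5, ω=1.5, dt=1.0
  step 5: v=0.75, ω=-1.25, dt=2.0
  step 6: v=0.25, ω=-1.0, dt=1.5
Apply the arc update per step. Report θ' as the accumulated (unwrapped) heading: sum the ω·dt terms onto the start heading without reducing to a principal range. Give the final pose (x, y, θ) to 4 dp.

(0.2987, -2.4199, 3.8090)

step 1: θ'=3.3090 (R=-0.6250) → pose (-0.2922, 0.2220, 3.3090)
step 2: θ'=3.8090 (R=3.5000) → pose (-1.8753, -0.4801, 3.8090)
step 3: θ'=6.3090 (R=1.2500) → pose (-1.0693, -2.7115, 6.3090)
step 4: θ'=7.8090 (R=0.3333) → pose (-0.7450, -2.3932, 7.8090)
step 5: θ'=5.3090 (R=-0.6000) → pose (0.3508, -2.0831, 5.3090)
step 6: θ'=3.8090 (R=-0.2500) → pose (0.2987, -2.4199, 3.8090)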